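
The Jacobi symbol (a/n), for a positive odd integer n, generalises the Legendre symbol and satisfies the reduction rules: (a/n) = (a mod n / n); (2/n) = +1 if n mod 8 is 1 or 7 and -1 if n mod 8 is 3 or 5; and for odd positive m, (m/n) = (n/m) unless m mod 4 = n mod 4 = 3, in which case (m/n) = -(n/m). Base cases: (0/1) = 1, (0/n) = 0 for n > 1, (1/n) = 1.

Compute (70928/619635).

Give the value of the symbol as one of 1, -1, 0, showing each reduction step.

1

70928 = 2^4·4433; (2/619635) = -1 since 619635 mod 8 = 3, so (70928/619635) = (-1)^4·(4433/619635); sign now +1
reciprocity: (4433/619635) = +1·(619635/4433) since 4433 mod 4 = 1, 619635 mod 4 = 3; sign now +1
(619635/4433) = (3448/4433)   [reduce mod 4433]
3448 = 2^3·431; (2/4433) = +1 since 4433 mod 8 = 1, so (3448/4433) = (+1)^3·(431/4433); sign now +1
reciprocity: (431/4433) = +1·(4433/431) since 431 mod 4 = 3, 4433 mod 4 = 1; sign now +1
(4433/431) = (123/431)   [reduce mod 431]
reciprocity: (123/431) = -1·(431/123) since 123 mod 4 = 3, 431 mod 4 = 3; sign now -1
(431/123) = (62/123)   [reduce mod 123]
62 = 2^1·31; (2/123) = -1 since 123 mod 8 = 3, so (62/123) = (-1)^1·(31/123); sign now +1
reciprocity: (31/123) = -1·(123/31) since 31 mod 4 = 3, 123 mod 4 = 3; sign now -1
(123/31) = (30/31)   [reduce mod 31]
30 = 2^1·15; (2/31) = +1 since 31 mod 8 = 7, so (30/31) = (+1)^1·(15/31); sign now -1
reciprocity: (15/31) = -1·(31/15) since 15 mod 4 = 3, 31 mod 4 = 3; sign now +1
(31/15) = (1/15)   [reduce mod 15]
(1/15) = 1; final value = sign = +1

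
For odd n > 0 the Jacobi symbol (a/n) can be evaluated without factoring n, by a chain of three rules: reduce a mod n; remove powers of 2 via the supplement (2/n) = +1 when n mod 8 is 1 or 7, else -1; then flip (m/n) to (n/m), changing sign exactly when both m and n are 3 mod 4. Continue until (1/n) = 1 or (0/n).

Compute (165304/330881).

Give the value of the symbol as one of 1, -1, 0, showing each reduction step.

factor out 2^3: 165304 = 2^3·20663; with 330881 mod 8 = 1, (2/330881) = +1; sign now +1; continue with (20663/330881)
flip (20663/330881) -> (330881/20663): both odd, 20663 mod 4 = 3, 330881 mod 4 = 1, so the flip contributes +1; sign now +1
(330881/20663): 330881 mod 20663 = 273, so (330881/20663) = (273/20663)
flip (273/20663) -> (20663/273): both odd, 273 mod 4 = 1, 20663 mod 4 = 3, so the flip contributes +1; sign now +1
(20663/273): 20663 mod 273 = 188, so (20663/273) = (188/273)
factor out 2^2: 188 = 2^2·47; with 273 mod 8 = 1, (2/273) = +1; sign now +1; continue with (47/273)
flip (47/273) -> (273/47): both odd, 47 mod 4 = 3, 273 mod 4 = 1, so the flip contributes +1; sign now +1
(273/47): 273 mod 47 = 38, so (273/47) = (38/47)
factor out 2^1: 38 = 2^1·19; with 47 mod 8 = 7, (2/47) = +1; sign now +1; continue with (19/47)
flip (19/47) -> (47/19): both odd, 19 mod 4 = 3, 47 mod 4 = 3, so the flip contributes -1; sign now -1
(47/19): 47 mod 19 = 9, so (47/19) = (9/19)
flip (9/19) -> (19/9): both odd, 9 mod 4 = 1, 19 mod 4 = 3, so the flip contributes +1; sign now -1
(19/9): 19 mod 9 = 1, so (19/9) = (1/9)
reached (1/9) = 1, so the symbol is -1

-1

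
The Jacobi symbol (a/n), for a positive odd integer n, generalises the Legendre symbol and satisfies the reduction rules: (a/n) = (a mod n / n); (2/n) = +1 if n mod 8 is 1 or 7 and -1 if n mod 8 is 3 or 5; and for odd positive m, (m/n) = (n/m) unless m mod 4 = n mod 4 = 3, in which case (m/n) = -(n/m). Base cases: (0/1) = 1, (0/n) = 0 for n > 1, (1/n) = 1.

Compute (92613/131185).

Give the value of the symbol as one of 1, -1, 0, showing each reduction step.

reciprocity: (92613/131185) = +1·(131185/92613) since 92613 mod 4 = 1, 131185 mod 4 = 1; sign now +1
(131185/92613) = (38572/92613)   [reduce mod 92613]
38572 = 2^2·9643; (2/92613) = -1 since 92613 mod 8 = 5, so (38572/92613) = (-1)^2·(9643/92613); sign now +1
reciprocity: (9643/92613) = +1·(92613/9643) since 9643 mod 4 = 3, 92613 mod 4 = 1; sign now +1
(92613/9643) = (5826/9643)   [reduce mod 9643]
5826 = 2^1·2913; (2/9643) = -1 since 9643 mod 8 = 3, so (5826/9643) = (-1)^1·(2913/9643); sign now -1
reciprocity: (2913/9643) = +1·(9643/2913) since 2913 mod 4 = 1, 9643 mod 4 = 3; sign now -1
(9643/2913) = (904/2913)   [reduce mod 2913]
904 = 2^3·113; (2/2913) = +1 since 2913 mod 8 = 1, so (904/2913) = (+1)^3·(113/2913); sign now -1
reciprocity: (113/2913) = +1·(2913/113) since 113 mod 4 = 1, 2913 mod 4 = 1; sign now -1
(2913/113) = (88/113)   [reduce mod 113]
88 = 2^3·11; (2/113) = +1 since 113 mod 8 = 1, so (88/113) = (+1)^3·(11/113); sign now -1
reciprocity: (11/113) = +1·(113/11) since 11 mod 4 = 3, 113 mod 4 = 1; sign now -1
(113/11) = (3/11)   [reduce mod 11]
reciprocity: (3/11) = -1·(11/3) since 3 mod 4 = 3, 11 mod 4 = 3; sign now +1
(11/3) = (2/3)   [reduce mod 3]
2 = 2^1·1; (2/3) = -1 since 3 mod 8 = 3, so (2/3) = (-1)^1·(1/3); sign now -1
(1/3) = 1; final value = sign = -1

-1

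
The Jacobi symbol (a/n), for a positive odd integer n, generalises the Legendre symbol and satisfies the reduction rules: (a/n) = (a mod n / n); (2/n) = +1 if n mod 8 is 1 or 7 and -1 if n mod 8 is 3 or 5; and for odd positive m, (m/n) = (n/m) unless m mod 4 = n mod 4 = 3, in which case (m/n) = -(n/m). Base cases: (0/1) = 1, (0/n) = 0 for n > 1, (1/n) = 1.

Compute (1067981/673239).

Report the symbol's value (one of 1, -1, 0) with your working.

(1067981/673239) = (394742/673239)   [reduce mod 673239]
394742 = 2^1·197371; (2/673239) = +1 since 673239 mod 8 = 7, so (394742/673239) = (+1)^1·(197371/673239); sign now +1
reciprocity: (197371/673239) = -1·(673239/197371) since 197371 mod 4 = 3, 673239 mod 4 = 3; sign now -1
(673239/197371) = (81126/197371)   [reduce mod 197371]
81126 = 2^1·40563; (2/197371) = -1 since 197371 mod 8 = 3, so (81126/197371) = (-1)^1·(40563/197371); sign now +1
reciprocity: (40563/197371) = -1·(197371/40563) since 40563 mod 4 = 3, 197371 mod 4 = 3; sign now -1
(197371/40563) = (35119/40563)   [reduce mod 40563]
reciprocity: (35119/40563) = -1·(40563/35119) since 35119 mod 4 = 3, 40563 mod 4 = 3; sign now +1
(40563/35119) = (5444/35119)   [reduce mod 35119]
5444 = 2^2·1361; (2/35119) = +1 since 35119 mod 8 = 7, so (5444/35119) = (+1)^2·(1361/35119); sign now +1
reciprocity: (1361/35119) = +1·(35119/1361) since 1361 mod 4 = 1, 35119 mod 4 = 3; sign now +1
(35119/1361) = (1094/1361)   [reduce mod 1361]
1094 = 2^1·547; (2/1361) = +1 since 1361 mod 8 = 1, so (1094/1361) = (+1)^1·(547/1361); sign now +1
reciprocity: (547/1361) = +1·(1361/547) since 547 mod 4 = 3, 1361 mod 4 = 1; sign now +1
(1361/547) = (267/547)   [reduce mod 547]
reciprocity: (267/547) = -1·(547/267) since 267 mod 4 = 3, 547 mod 4 = 3; sign now -1
(547/267) = (13/267)   [reduce mod 267]
reciprocity: (13/267) = +1·(267/13) since 13 mod 4 = 1, 267 mod 4 = 3; sign now -1
(267/13) = (7/13)   [reduce mod 13]
reciprocity: (7/13) = +1·(13/7) since 7 mod 4 = 3, 13 mod 4 = 1; sign now -1
(13/7) = (6/7)   [reduce mod 7]
6 = 2^1·3; (2/7) = +1 since 7 mod 8 = 7, so (6/7) = (+1)^1·(3/7); sign now -1
reciprocity: (3/7) = -1·(7/3) since 3 mod 4 = 3, 7 mod 4 = 3; sign now +1
(7/3) = (1/3)   [reduce mod 3]
(1/3) = 1; final value = sign = +1

1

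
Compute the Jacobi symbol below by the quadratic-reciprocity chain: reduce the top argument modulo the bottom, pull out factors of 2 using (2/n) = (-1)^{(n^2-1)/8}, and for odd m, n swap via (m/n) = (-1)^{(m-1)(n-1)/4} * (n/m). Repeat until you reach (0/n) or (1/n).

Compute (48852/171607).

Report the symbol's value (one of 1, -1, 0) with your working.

factor out 2^2: 48852 = 2^2·12213; with 171607 mod 8 = 7, (2/171607) = +1; sign now +1; continue with (12213/171607)
flip (12213/171607) -> (171607/12213): both odd, 12213 mod 4 = 1, 171607 mod 4 = 3, so the flip contributes +1; sign now +1
(171607/12213): 171607 mod 12213 = 625, so (171607/12213) = (625/12213)
flip (625/12213) -> (12213/625): both odd, 625 mod 4 = 1, 12213 mod 4 = 1, so the flip contributes +1; sign now +1
(12213/625): 12213 mod 625 = 338, so (12213/625) = (338/625)
factor out 2^1: 338 = 2^1·169; with 625 mod 8 = 1, (2/625) = +1; sign now +1; continue with (169/625)
flip (169/625) -> (625/169): both odd, 169 mod 4 = 1, 625 mod 4 = 1, so the flip contributes +1; sign now +1
(625/169): 625 mod 169 = 118, so (625/169) = (118/169)
factor out 2^1: 118 = 2^1·59; with 169 mod 8 = 1, (2/169) = +1; sign now +1; continue with (59/169)
flip (59/169) -> (169/59): both odd, 59 mod 4 = 3, 169 mod 4 = 1, so the flip contributes +1; sign now +1
(169/59): 169 mod 59 = 51, so (169/59) = (51/59)
flip (51/59) -> (59/51): both odd, 51 mod 4 = 3, 59 mod 4 = 3, so the flip contributes -1; sign now -1
(59/51): 59 mod 51 = 8, so (59/51) = (8/51)
factor out 2^3: 8 = 2^3·1; with 51 mod 8 = 3, (2/51) = -1; sign now +1; continue with (1/51)
reached (1/51) = 1, so the symbol is +1

1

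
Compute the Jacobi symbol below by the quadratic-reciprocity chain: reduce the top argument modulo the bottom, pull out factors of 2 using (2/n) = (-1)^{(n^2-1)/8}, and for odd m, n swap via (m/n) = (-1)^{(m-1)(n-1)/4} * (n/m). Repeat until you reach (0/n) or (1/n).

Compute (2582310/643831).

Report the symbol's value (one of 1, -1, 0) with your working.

-1

(2582310/643831) = (6986/643831)   [reduce mod 643831]
6986 = 2^1·3493; (2/643831) = +1 since 643831 mod 8 = 7, so (6986/643831) = (+1)^1·(3493/643831); sign now +1
reciprocity: (3493/643831) = +1·(643831/3493) since 3493 mod 4 = 1, 643831 mod 4 = 3; sign now +1
(643831/3493) = (1119/3493)   [reduce mod 3493]
reciprocity: (1119/3493) = +1·(3493/1119) since 1119 mod 4 = 3, 3493 mod 4 = 1; sign now +1
(3493/1119) = (136/1119)   [reduce mod 1119]
136 = 2^3·17; (2/1119) = +1 since 1119 mod 8 = 7, so (136/1119) = (+1)^3·(17/1119); sign now +1
reciprocity: (17/1119) = +1·(1119/17) since 17 mod 4 = 1, 1119 mod 4 = 3; sign now +1
(1119/17) = (14/17)   [reduce mod 17]
14 = 2^1·7; (2/17) = +1 since 17 mod 8 = 1, so (14/17) = (+1)^1·(7/17); sign now +1
reciprocity: (7/17) = +1·(17/7) since 7 mod 4 = 3, 17 mod 4 = 1; sign now +1
(17/7) = (3/7)   [reduce mod 7]
reciprocity: (3/7) = -1·(7/3) since 3 mod 4 = 3, 7 mod 4 = 3; sign now -1
(7/3) = (1/3)   [reduce mod 3]
(1/3) = 1; final value = sign = -1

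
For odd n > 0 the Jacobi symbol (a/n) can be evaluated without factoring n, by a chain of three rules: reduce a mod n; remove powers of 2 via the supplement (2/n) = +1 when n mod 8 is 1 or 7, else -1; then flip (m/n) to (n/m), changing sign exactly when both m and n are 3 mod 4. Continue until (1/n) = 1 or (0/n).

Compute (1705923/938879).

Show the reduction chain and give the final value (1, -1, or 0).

(1705923/938879): 1705923 mod 938879 = 767044, so (1705923/938879) = (767044/938879)
factor out 2^2: 767044 = 2^2·191761; with 938879 mod 8 = 7, (2/938879) = +1; sign now +1; continue with (191761/938879)
flip (191761/938879) -> (938879/191761): both odd, 191761 mod 4 = 1, 938879 mod 4 = 3, so the flip contributes +1; sign now +1
(938879/191761): 938879 mod 191761 = 171835, so (938879/191761) = (171835/191761)
flip (171835/191761) -> (191761/171835): both odd, 171835 mod 4 = 3, 191761 mod 4 = 1, so the flip contributes +1; sign now +1
(191761/171835): 191761 mod 171835 = 19926, so (191761/171835) = (19926/171835)
factor out 2^1: 19926 = 2^1·9963; with 171835 mod 8 = 3, (2/171835) = -1; sign now -1; continue with (9963/171835)
flip (9963/171835) -> (171835/9963): both odd, 9963 mod 4 = 3, 171835 mod 4 = 3, so the flip contributes -1; sign now +1
(171835/9963): 171835 mod 9963 = 2464, so (171835/9963) = (2464/9963)
factor out 2^5: 2464 = 2^5·77; with 9963 mod 8 = 3, (2/9963) = -1; sign now -1; continue with (77/9963)
flip (77/9963) -> (9963/77): both odd, 77 mod 4 = 1, 9963 mod 4 = 3, so the flip contributes +1; sign now -1
(9963/77): 9963 mod 77 = 30, so (9963/77) = (30/77)
factor out 2^1: 30 = 2^1·15; with 77 mod 8 = 5, (2/77) = -1; sign now +1; continue with (15/77)
flip (15/77) -> (77/15): both odd, 15 mod 4 = 3, 77 mod 4 = 1, so the flip contributes +1; sign now +1
(77/15): 77 mod 15 = 2, so (77/15) = (2/15)
factor out 2^1: 2 = 2^1·1; with 15 mod 8 = 7, (2/15) = +1; sign now +1; continue with (1/15)
reached (1/15) = 1, so the symbol is +1

1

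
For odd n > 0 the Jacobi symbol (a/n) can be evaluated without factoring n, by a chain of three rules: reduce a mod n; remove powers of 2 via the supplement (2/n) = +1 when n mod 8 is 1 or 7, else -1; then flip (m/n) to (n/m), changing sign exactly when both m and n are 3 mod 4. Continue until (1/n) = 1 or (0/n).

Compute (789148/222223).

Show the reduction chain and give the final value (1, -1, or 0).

(789148/222223): 789148 mod 222223 = 122479, so (789148/222223) = (122479/222223)
flip (122479/222223) -> (222223/122479): both odd, 122479 mod 4 = 3, 222223 mod 4 = 3, so the flip contributes -1; sign now -1
(222223/122479): 222223 mod 122479 = 99744, so (222223/122479) = (99744/122479)
factor out 2^5: 99744 = 2^5·3117; with 122479 mod 8 = 7, (2/122479) = +1; sign now -1; continue with (3117/122479)
flip (3117/122479) -> (122479/3117): both odd, 3117 mod 4 = 1, 122479 mod 4 = 3, so the flip contributes +1; sign now -1
(122479/3117): 122479 mod 3117 = 916, so (122479/3117) = (916/3117)
factor out 2^2: 916 = 2^2·229; with 3117 mod 8 = 5, (2/3117) = -1; sign now -1; continue with (229/3117)
flip (229/3117) -> (3117/229): both odd, 229 mod 4 = 1, 3117 mod 4 = 1, so the flip contributes +1; sign now -1
(3117/229): 3117 mod 229 = 140, so (3117/229) = (140/229)
factor out 2^2: 140 = 2^2·35; with 229 mod 8 = 5, (2/229) = -1; sign now -1; continue with (35/229)
flip (35/229) -> (229/35): both odd, 35 mod 4 = 3, 229 mod 4 = 1, so the flip contributes +1; sign now -1
(229/35): 229 mod 35 = 19, so (229/35) = (19/35)
flip (19/35) -> (35/19): both odd, 19 mod 4 = 3, 35 mod 4 = 3, so the flip contributes -1; sign now +1
(35/19): 35 mod 19 = 16, so (35/19) = (16/19)
factor out 2^4: 16 = 2^4·1; with 19 mod 8 = 3, (2/19) = -1; sign now +1; continue with (1/19)
reached (1/19) = 1, so the symbol is +1

1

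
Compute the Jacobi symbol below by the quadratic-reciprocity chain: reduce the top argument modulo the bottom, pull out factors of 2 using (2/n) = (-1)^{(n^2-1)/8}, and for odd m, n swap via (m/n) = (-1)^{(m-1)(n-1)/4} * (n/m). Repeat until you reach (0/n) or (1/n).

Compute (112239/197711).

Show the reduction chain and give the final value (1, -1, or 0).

1

flip (112239/197711) -> (197711/112239): both odd, 112239 mod 4 = 3, 197711 mod 4 = 3, so the flip contributes -1; sign now -1
(197711/112239): 197711 mod 112239 = 85472, so (197711/112239) = (85472/112239)
factor out 2^5: 85472 = 2^5·2671; with 112239 mod 8 = 7, (2/112239) = +1; sign now -1; continue with (2671/112239)
flip (2671/112239) -> (112239/2671): both odd, 2671 mod 4 = 3, 112239 mod 4 = 3, so the flip contributes -1; sign now +1
(112239/2671): 112239 mod 2671 = 57, so (112239/2671) = (57/2671)
flip (57/2671) -> (2671/57): both odd, 57 mod 4 = 1, 2671 mod 4 = 3, so the flip contributes +1; sign now +1
(2671/57): 2671 mod 57 = 49, so (2671/57) = (49/57)
flip (49/57) -> (57/49): both odd, 49 mod 4 = 1, 57 mod 4 = 1, so the flip contributes +1; sign now +1
(57/49): 57 mod 49 = 8, so (57/49) = (8/49)
factor out 2^3: 8 = 2^3·1; with 49 mod 8 = 1, (2/49) = +1; sign now +1; continue with (1/49)
reached (1/49) = 1, so the symbol is +1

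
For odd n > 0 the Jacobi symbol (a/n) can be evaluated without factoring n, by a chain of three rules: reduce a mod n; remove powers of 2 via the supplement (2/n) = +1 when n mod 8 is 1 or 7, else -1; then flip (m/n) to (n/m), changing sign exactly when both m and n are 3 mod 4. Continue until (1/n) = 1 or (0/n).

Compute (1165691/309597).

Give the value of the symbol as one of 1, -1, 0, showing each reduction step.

-1

(1165691/309597): 1165691 mod 309597 = 236900, so (1165691/309597) = (236900/309597)
factor out 2^2: 236900 = 2^2·59225; with 309597 mod 8 = 5, (2/309597) = -1; sign now +1; continue with (59225/309597)
flip (59225/309597) -> (309597/59225): both odd, 59225 mod 4 = 1, 309597 mod 4 = 1, so the flip contributes +1; sign now +1
(309597/59225): 309597 mod 59225 = 13472, so (309597/59225) = (13472/59225)
factor out 2^5: 13472 = 2^5·421; with 59225 mod 8 = 1, (2/59225) = +1; sign now +1; continue with (421/59225)
flip (421/59225) -> (59225/421): both odd, 421 mod 4 = 1, 59225 mod 4 = 1, so the flip contributes +1; sign now +1
(59225/421): 59225 mod 421 = 285, so (59225/421) = (285/421)
flip (285/421) -> (421/285): both odd, 285 mod 4 = 1, 421 mod 4 = 1, so the flip contributes +1; sign now +1
(421/285): 421 mod 285 = 136, so (421/285) = (136/285)
factor out 2^3: 136 = 2^3·17; with 285 mod 8 = 5, (2/285) = -1; sign now -1; continue with (17/285)
flip (17/285) -> (285/17): both odd, 17 mod 4 = 1, 285 mod 4 = 1, so the flip contributes +1; sign now -1
(285/17): 285 mod 17 = 13, so (285/17) = (13/17)
flip (13/17) -> (17/13): both odd, 13 mod 4 = 1, 17 mod 4 = 1, so the flip contributes +1; sign now -1
(17/13): 17 mod 13 = 4, so (17/13) = (4/13)
factor out 2^2: 4 = 2^2·1; with 13 mod 8 = 5, (2/13) = -1; sign now -1; continue with (1/13)
reached (1/13) = 1, so the symbol is -1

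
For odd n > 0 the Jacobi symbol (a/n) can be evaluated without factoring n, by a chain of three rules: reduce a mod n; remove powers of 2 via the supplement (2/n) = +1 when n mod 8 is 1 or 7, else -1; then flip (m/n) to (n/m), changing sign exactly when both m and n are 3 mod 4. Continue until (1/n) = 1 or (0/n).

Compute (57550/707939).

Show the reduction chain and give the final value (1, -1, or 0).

1

factor out 2^1: 57550 = 2^1·28775; with 707939 mod 8 = 3, (2/707939) = -1; sign now -1; continue with (28775/707939)
flip (28775/707939) -> (707939/28775): both odd, 28775 mod 4 = 3, 707939 mod 4 = 3, so the flip contributes -1; sign now +1
(707939/28775): 707939 mod 28775 = 17339, so (707939/28775) = (17339/28775)
flip (17339/28775) -> (28775/17339): both odd, 17339 mod 4 = 3, 28775 mod 4 = 3, so the flip contributes -1; sign now -1
(28775/17339): 28775 mod 17339 = 11436, so (28775/17339) = (11436/17339)
factor out 2^2: 11436 = 2^2·2859; with 17339 mod 8 = 3, (2/17339) = -1; sign now -1; continue with (2859/17339)
flip (2859/17339) -> (17339/2859): both odd, 2859 mod 4 = 3, 17339 mod 4 = 3, so the flip contributes -1; sign now +1
(17339/2859): 17339 mod 2859 = 185, so (17339/2859) = (185/2859)
flip (185/2859) -> (2859/185): both odd, 185 mod 4 = 1, 2859 mod 4 = 3, so the flip contributes +1; sign now +1
(2859/185): 2859 mod 185 = 84, so (2859/185) = (84/185)
factor out 2^2: 84 = 2^2·21; with 185 mod 8 = 1, (2/185) = +1; sign now +1; continue with (21/185)
flip (21/185) -> (185/21): both odd, 21 mod 4 = 1, 185 mod 4 = 1, so the flip contributes +1; sign now +1
(185/21): 185 mod 21 = 17, so (185/21) = (17/21)
flip (17/21) -> (21/17): both odd, 17 mod 4 = 1, 21 mod 4 = 1, so the flip contributes +1; sign now +1
(21/17): 21 mod 17 = 4, so (21/17) = (4/17)
factor out 2^2: 4 = 2^2·1; with 17 mod 8 = 1, (2/17) = +1; sign now +1; continue with (1/17)
reached (1/17) = 1, so the symbol is +1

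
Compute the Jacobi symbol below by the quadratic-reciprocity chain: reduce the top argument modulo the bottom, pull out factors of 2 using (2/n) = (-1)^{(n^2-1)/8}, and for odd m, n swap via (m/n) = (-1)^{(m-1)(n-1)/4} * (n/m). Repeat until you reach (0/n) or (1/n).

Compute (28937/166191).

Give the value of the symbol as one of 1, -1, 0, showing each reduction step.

-1

reciprocity: (28937/166191) = +1·(166191/28937) since 28937 mod 4 = 1, 166191 mod 4 = 3; sign now +1
(166191/28937) = (21506/28937)   [reduce mod 28937]
21506 = 2^1·10753; (2/28937) = +1 since 28937 mod 8 = 1, so (21506/28937) = (+1)^1·(10753/28937); sign now +1
reciprocity: (10753/28937) = +1·(28937/10753) since 10753 mod 4 = 1, 28937 mod 4 = 1; sign now +1
(28937/10753) = (7431/10753)   [reduce mod 10753]
reciprocity: (7431/10753) = +1·(10753/7431) since 7431 mod 4 = 3, 10753 mod 4 = 1; sign now +1
(10753/7431) = (3322/7431)   [reduce mod 7431]
3322 = 2^1·1661; (2/7431) = +1 since 7431 mod 8 = 7, so (3322/7431) = (+1)^1·(1661/7431); sign now +1
reciprocity: (1661/7431) = +1·(7431/1661) since 1661 mod 4 = 1, 7431 mod 4 = 3; sign now +1
(7431/1661) = (787/1661)   [reduce mod 1661]
reciprocity: (787/1661) = +1·(1661/787) since 787 mod 4 = 3, 1661 mod 4 = 1; sign now +1
(1661/787) = (87/787)   [reduce mod 787]
reciprocity: (87/787) = -1·(787/87) since 87 mod 4 = 3, 787 mod 4 = 3; sign now -1
(787/87) = (4/87)   [reduce mod 87]
4 = 2^2·1; (2/87) = +1 since 87 mod 8 = 7, so (4/87) = (+1)^2·(1/87); sign now -1
(1/87) = 1; final value = sign = -1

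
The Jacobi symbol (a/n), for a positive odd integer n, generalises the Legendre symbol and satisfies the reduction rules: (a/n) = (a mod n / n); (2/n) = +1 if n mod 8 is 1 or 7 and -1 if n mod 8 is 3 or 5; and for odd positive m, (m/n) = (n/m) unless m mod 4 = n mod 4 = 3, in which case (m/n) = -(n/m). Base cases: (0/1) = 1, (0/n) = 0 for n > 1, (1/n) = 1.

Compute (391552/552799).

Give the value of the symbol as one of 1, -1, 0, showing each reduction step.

-1

391552 = 2^7·3059; (2/552799) = +1 since 552799 mod 8 = 7, so (391552/552799) = (+1)^7·(3059/552799); sign now +1
reciprocity: (3059/552799) = -1·(552799/3059) since 3059 mod 4 = 3, 552799 mod 4 = 3; sign now -1
(552799/3059) = (2179/3059)   [reduce mod 3059]
reciprocity: (2179/3059) = -1·(3059/2179) since 2179 mod 4 = 3, 3059 mod 4 = 3; sign now +1
(3059/2179) = (880/2179)   [reduce mod 2179]
880 = 2^4·55; (2/2179) = -1 since 2179 mod 8 = 3, so (880/2179) = (-1)^4·(55/2179); sign now +1
reciprocity: (55/2179) = -1·(2179/55) since 55 mod 4 = 3, 2179 mod 4 = 3; sign now -1
(2179/55) = (34/55)   [reduce mod 55]
34 = 2^1·17; (2/55) = +1 since 55 mod 8 = 7, so (34/55) = (+1)^1·(17/55); sign now -1
reciprocity: (17/55) = +1·(55/17) since 17 mod 4 = 1, 55 mod 4 = 3; sign now -1
(55/17) = (4/17)   [reduce mod 17]
4 = 2^2·1; (2/17) = +1 since 17 mod 8 = 1, so (4/17) = (+1)^2·(1/17); sign now -1
(1/17) = 1; final value = sign = -1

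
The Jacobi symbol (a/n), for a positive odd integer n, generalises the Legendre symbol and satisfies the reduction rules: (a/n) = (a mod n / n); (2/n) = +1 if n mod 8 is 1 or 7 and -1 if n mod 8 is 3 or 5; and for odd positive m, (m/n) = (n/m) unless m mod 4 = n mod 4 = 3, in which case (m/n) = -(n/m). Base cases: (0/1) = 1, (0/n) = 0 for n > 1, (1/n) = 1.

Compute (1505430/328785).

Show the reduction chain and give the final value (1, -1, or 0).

(1505430/328785) = (190290/328785)   [reduce mod 328785]
190290 = 2^1·95145; (2/328785) = +1 since 328785 mod 8 = 1, so (190290/328785) = (+1)^1·(95145/328785); sign now +1
reciprocity: (95145/328785) = +1·(328785/95145) since 95145 mod 4 = 1, 328785 mod 4 = 1; sign now +1
(328785/95145) = (43350/95145)   [reduce mod 95145]
43350 = 2^1·21675; (2/95145) = +1 since 95145 mod 8 = 1, so (43350/95145) = (+1)^1·(21675/95145); sign now +1
reciprocity: (21675/95145) = +1·(95145/21675) since 21675 mod 4 = 3, 95145 mod 4 = 1; sign now +1
(95145/21675) = (8445/21675)   [reduce mod 21675]
reciprocity: (8445/21675) = +1·(21675/8445) since 8445 mod 4 = 1, 21675 mod 4 = 3; sign now +1
(21675/8445) = (4785/8445)   [reduce mod 8445]
reciprocity: (4785/8445) = +1·(8445/4785) since 4785 mod 4 = 1, 8445 mod 4 = 1; sign now +1
(8445/4785) = (3660/4785)   [reduce mod 4785]
3660 = 2^2·915; (2/4785) = +1 since 4785 mod 8 = 1, so (3660/4785) = (+1)^2·(915/4785); sign now +1
reciprocity: (915/4785) = +1·(4785/915) since 915 mod 4 = 3, 4785 mod 4 = 1; sign now +1
(4785/915) = (210/915)   [reduce mod 915]
210 = 2^1·105; (2/915) = -1 since 915 mod 8 = 3, so (210/915) = (-1)^1·(105/915); sign now -1
reciprocity: (105/915) = +1·(915/105) since 105 mod 4 = 1, 915 mod 4 = 3; sign now -1
(915/105) = (75/105)   [reduce mod 105]
reciprocity: (75/105) = +1·(105/75) since 75 mod 4 = 3, 105 mod 4 = 1; sign now -1
(105/75) = (30/75)   [reduce mod 75]
30 = 2^1·15; (2/75) = -1 since 75 mod 8 = 3, so (30/75) = (-1)^1·(15/75); sign now +1
reciprocity: (15/75) = -1·(75/15) since 15 mod 4 = 3, 75 mod 4 = 3; sign now -1
(75/15) = (0/15)   [reduce mod 15]
(0/15) = 0   [gcd(a, n) > 1]; final value = 0

0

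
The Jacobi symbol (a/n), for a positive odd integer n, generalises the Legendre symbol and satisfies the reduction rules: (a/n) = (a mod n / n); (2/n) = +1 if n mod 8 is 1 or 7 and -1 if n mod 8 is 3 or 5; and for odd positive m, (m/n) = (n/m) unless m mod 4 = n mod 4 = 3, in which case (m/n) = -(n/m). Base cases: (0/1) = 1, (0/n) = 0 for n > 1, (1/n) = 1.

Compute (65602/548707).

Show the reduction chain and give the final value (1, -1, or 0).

factor out 2^1: 65602 = 2^1·32801; with 548707 mod 8 = 3, (2/548707) = -1; sign now -1; continue with (32801/548707)
flip (32801/548707) -> (548707/32801): both odd, 32801 mod 4 = 1, 548707 mod 4 = 3, so the flip contributes +1; sign now -1
(548707/32801): 548707 mod 32801 = 23891, so (548707/32801) = (23891/32801)
flip (23891/32801) -> (32801/23891): both odd, 23891 mod 4 = 3, 32801 mod 4 = 1, so the flip contributes +1; sign now -1
(32801/23891): 32801 mod 23891 = 8910, so (32801/23891) = (8910/23891)
factor out 2^1: 8910 = 2^1·4455; with 23891 mod 8 = 3, (2/23891) = -1; sign now +1; continue with (4455/23891)
flip (4455/23891) -> (23891/4455): both odd, 4455 mod 4 = 3, 23891 mod 4 = 3, so the flip contributes -1; sign now -1
(23891/4455): 23891 mod 4455 = 1616, so (23891/4455) = (1616/4455)
factor out 2^4: 1616 = 2^4·101; with 4455 mod 8 = 7, (2/4455) = +1; sign now -1; continue with (101/4455)
flip (101/4455) -> (4455/101): both odd, 101 mod 4 = 1, 4455 mod 4 = 3, so the flip contributes +1; sign now -1
(4455/101): 4455 mod 101 = 11, so (4455/101) = (11/101)
flip (11/101) -> (101/11): both odd, 11 mod 4 = 3, 101 mod 4 = 1, so the flip contributes +1; sign now -1
(101/11): 101 mod 11 = 2, so (101/11) = (2/11)
factor out 2^1: 2 = 2^1·1; with 11 mod 8 = 3, (2/11) = -1; sign now +1; continue with (1/11)
reached (1/11) = 1, so the symbol is +1

1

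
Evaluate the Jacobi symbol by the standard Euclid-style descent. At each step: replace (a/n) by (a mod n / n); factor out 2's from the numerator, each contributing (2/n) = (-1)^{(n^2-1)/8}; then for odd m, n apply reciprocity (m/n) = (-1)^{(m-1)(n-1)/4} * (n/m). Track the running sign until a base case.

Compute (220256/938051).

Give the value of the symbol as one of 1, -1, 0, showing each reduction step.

1

factor out 2^5: 220256 = 2^5·6883; with 938051 mod 8 = 3, (2/938051) = -1; sign now -1; continue with (6883/938051)
flip (6883/938051) -> (938051/6883): both odd, 6883 mod 4 = 3, 938051 mod 4 = 3, so the flip contributes -1; sign now +1
(938051/6883): 938051 mod 6883 = 1963, so (938051/6883) = (1963/6883)
flip (1963/6883) -> (6883/1963): both odd, 1963 mod 4 = 3, 6883 mod 4 = 3, so the flip contributes -1; sign now -1
(6883/1963): 6883 mod 1963 = 994, so (6883/1963) = (994/1963)
factor out 2^1: 994 = 2^1·497; with 1963 mod 8 = 3, (2/1963) = -1; sign now +1; continue with (497/1963)
flip (497/1963) -> (1963/497): both odd, 497 mod 4 = 1, 1963 mod 4 = 3, so the flip contributes +1; sign now +1
(1963/497): 1963 mod 497 = 472, so (1963/497) = (472/497)
factor out 2^3: 472 = 2^3·59; with 497 mod 8 = 1, (2/497) = +1; sign now +1; continue with (59/497)
flip (59/497) -> (497/59): both odd, 59 mod 4 = 3, 497 mod 4 = 1, so the flip contributes +1; sign now +1
(497/59): 497 mod 59 = 25, so (497/59) = (25/59)
flip (25/59) -> (59/25): both odd, 25 mod 4 = 1, 59 mod 4 = 3, so the flip contributes +1; sign now +1
(59/25): 59 mod 25 = 9, so (59/25) = (9/25)
flip (9/25) -> (25/9): both odd, 9 mod 4 = 1, 25 mod 4 = 1, so the flip contributes +1; sign now +1
(25/9): 25 mod 9 = 7, so (25/9) = (7/9)
flip (7/9) -> (9/7): both odd, 7 mod 4 = 3, 9 mod 4 = 1, so the flip contributes +1; sign now +1
(9/7): 9 mod 7 = 2, so (9/7) = (2/7)
factor out 2^1: 2 = 2^1·1; with 7 mod 8 = 7, (2/7) = +1; sign now +1; continue with (1/7)
reached (1/7) = 1, so the symbol is +1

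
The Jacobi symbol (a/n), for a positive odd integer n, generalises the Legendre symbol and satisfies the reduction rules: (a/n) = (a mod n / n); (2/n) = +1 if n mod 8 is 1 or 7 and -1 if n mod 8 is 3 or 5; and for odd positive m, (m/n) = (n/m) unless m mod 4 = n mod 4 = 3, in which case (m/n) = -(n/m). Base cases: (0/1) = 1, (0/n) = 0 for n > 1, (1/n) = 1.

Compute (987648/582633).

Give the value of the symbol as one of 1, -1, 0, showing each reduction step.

(987648/582633): 987648 mod 582633 = 405015, so (987648/582633) = (405015/582633)
flip (405015/582633) -> (582633/405015): both odd, 405015 mod 4 = 3, 582633 mod 4 = 1, so the flip contributes +1; sign now +1
(582633/405015): 582633 mod 405015 = 177618, so (582633/405015) = (177618/405015)
factor out 2^1: 177618 = 2^1·88809; with 405015 mod 8 = 7, (2/405015) = +1; sign now +1; continue with (88809/405015)
flip (88809/405015) -> (405015/88809): both odd, 88809 mod 4 = 1, 405015 mod 4 = 3, so the flip contributes +1; sign now +1
(405015/88809): 405015 mod 88809 = 49779, so (405015/88809) = (49779/88809)
flip (49779/88809) -> (88809/49779): both odd, 49779 mod 4 = 3, 88809 mod 4 = 1, so the flip contributes +1; sign now +1
(88809/49779): 88809 mod 49779 = 39030, so (88809/49779) = (39030/49779)
factor out 2^1: 39030 = 2^1·19515; with 49779 mod 8 = 3, (2/49779) = -1; sign now -1; continue with (19515/49779)
flip (19515/49779) -> (49779/19515): both odd, 19515 mod 4 = 3, 49779 mod 4 = 3, so the flip contributes -1; sign now +1
(49779/19515): 49779 mod 19515 = 10749, so (49779/19515) = (10749/19515)
flip (10749/19515) -> (19515/10749): both odd, 10749 mod 4 = 1, 19515 mod 4 = 3, so the flip contributes +1; sign now +1
(19515/10749): 19515 mod 10749 = 8766, so (19515/10749) = (8766/10749)
factor out 2^1: 8766 = 2^1·4383; with 10749 mod 8 = 5, (2/10749) = -1; sign now -1; continue with (4383/10749)
flip (4383/10749) -> (10749/4383): both odd, 4383 mod 4 = 3, 10749 mod 4 = 1, so the flip contributes +1; sign now -1
(10749/4383): 10749 mod 4383 = 1983, so (10749/4383) = (1983/4383)
flip (1983/4383) -> (4383/1983): both odd, 1983 mod 4 = 3, 4383 mod 4 = 3, so the flip contributes -1; sign now +1
(4383/1983): 4383 mod 1983 = 417, so (4383/1983) = (417/1983)
flip (417/1983) -> (1983/417): both odd, 417 mod 4 = 1, 1983 mod 4 = 3, so the flip contributes +1; sign now +1
(1983/417): 1983 mod 417 = 315, so (1983/417) = (315/417)
flip (315/417) -> (417/315): both odd, 315 mod 4 = 3, 417 mod 4 = 1, so the flip contributes +1; sign now +1
(417/315): 417 mod 315 = 102, so (417/315) = (102/315)
factor out 2^1: 102 = 2^1·51; with 315 mod 8 = 3, (2/315) = -1; sign now -1; continue with (51/315)
flip (51/315) -> (315/51): both odd, 51 mod 4 = 3, 315 mod 4 = 3, so the flip contributes -1; sign now +1
(315/51): 315 mod 51 = 9, so (315/51) = (9/51)
flip (9/51) -> (51/9): both odd, 9 mod 4 = 1, 51 mod 4 = 3, so the flip contributes +1; sign now +1
(51/9): 51 mod 9 = 6, so (51/9) = (6/9)
factor out 2^1: 6 = 2^1·3; with 9 mod 8 = 1, (2/9) = +1; sign now +1; continue with (3/9)
flip (3/9) -> (9/3): both odd, 3 mod 4 = 3, 9 mod 4 = 1, so the flip contributes +1; sign now +1
(9/3): 9 mod 3 = 0, so (9/3) = (0/3)
reached (0/3); gcd(a, n) > 1, so (0/3) = 0 and the symbol is 0

0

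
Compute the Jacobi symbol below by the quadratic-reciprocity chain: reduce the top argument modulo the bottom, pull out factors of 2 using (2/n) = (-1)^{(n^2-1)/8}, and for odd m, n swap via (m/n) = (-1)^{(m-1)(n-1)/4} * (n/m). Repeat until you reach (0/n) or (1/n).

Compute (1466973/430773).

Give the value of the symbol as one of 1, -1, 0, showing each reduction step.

0

(1466973/430773) = (174654/430773)   [reduce mod 430773]
174654 = 2^1·87327; (2/430773) = -1 since 430773 mod 8 = 5, so (174654/430773) = (-1)^1·(87327/430773); sign now -1
reciprocity: (87327/430773) = +1·(430773/87327) since 87327 mod 4 = 3, 430773 mod 4 = 1; sign now -1
(430773/87327) = (81465/87327)   [reduce mod 87327]
reciprocity: (81465/87327) = +1·(87327/81465) since 81465 mod 4 = 1, 87327 mod 4 = 3; sign now -1
(87327/81465) = (5862/81465)   [reduce mod 81465]
5862 = 2^1·2931; (2/81465) = +1 since 81465 mod 8 = 1, so (5862/81465) = (+1)^1·(2931/81465); sign now -1
reciprocity: (2931/81465) = +1·(81465/2931) since 2931 mod 4 = 3, 81465 mod 4 = 1; sign now -1
(81465/2931) = (2328/2931)   [reduce mod 2931]
2328 = 2^3·291; (2/2931) = -1 since 2931 mod 8 = 3, so (2328/2931) = (-1)^3·(291/2931); sign now +1
reciprocity: (291/2931) = -1·(2931/291) since 291 mod 4 = 3, 2931 mod 4 = 3; sign now -1
(2931/291) = (21/291)   [reduce mod 291]
reciprocity: (21/291) = +1·(291/21) since 21 mod 4 = 1, 291 mod 4 = 3; sign now -1
(291/21) = (18/21)   [reduce mod 21]
18 = 2^1·9; (2/21) = -1 since 21 mod 8 = 5, so (18/21) = (-1)^1·(9/21); sign now +1
reciprocity: (9/21) = +1·(21/9) since 9 mod 4 = 1, 21 mod 4 = 1; sign now +1
(21/9) = (3/9)   [reduce mod 9]
reciprocity: (3/9) = +1·(9/3) since 3 mod 4 = 3, 9 mod 4 = 1; sign now +1
(9/3) = (0/3)   [reduce mod 3]
(0/3) = 0   [gcd(a, n) > 1]; final value = 0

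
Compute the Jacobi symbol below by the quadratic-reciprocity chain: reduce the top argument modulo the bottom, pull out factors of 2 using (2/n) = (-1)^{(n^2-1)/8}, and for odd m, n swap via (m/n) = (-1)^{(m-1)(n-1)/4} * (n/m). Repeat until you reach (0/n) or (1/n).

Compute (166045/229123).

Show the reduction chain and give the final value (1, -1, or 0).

reciprocity: (166045/229123) = +1·(229123/166045) since 166045 mod 4 = 1, 229123 mod 4 = 3; sign now +1
(229123/166045) = (63078/166045)   [reduce mod 166045]
63078 = 2^1·31539; (2/166045) = -1 since 166045 mod 8 = 5, so (63078/166045) = (-1)^1·(31539/166045); sign now -1
reciprocity: (31539/166045) = +1·(166045/31539) since 31539 mod 4 = 3, 166045 mod 4 = 1; sign now -1
(166045/31539) = (8350/31539)   [reduce mod 31539]
8350 = 2^1·4175; (2/31539) = -1 since 31539 mod 8 = 3, so (8350/31539) = (-1)^1·(4175/31539); sign now +1
reciprocity: (4175/31539) = -1·(31539/4175) since 4175 mod 4 = 3, 31539 mod 4 = 3; sign now -1
(31539/4175) = (2314/4175)   [reduce mod 4175]
2314 = 2^1·1157; (2/4175) = +1 since 4175 mod 8 = 7, so (2314/4175) = (+1)^1·(1157/4175); sign now -1
reciprocity: (1157/4175) = +1·(4175/1157) since 1157 mod 4 = 1, 4175 mod 4 = 3; sign now -1
(4175/1157) = (704/1157)   [reduce mod 1157]
704 = 2^6·11; (2/1157) = -1 since 1157 mod 8 = 5, so (704/1157) = (-1)^6·(11/1157); sign now -1
reciprocity: (11/1157) = +1·(1157/11) since 11 mod 4 = 3, 1157 mod 4 = 1; sign now -1
(1157/11) = (2/11)   [reduce mod 11]
2 = 2^1·1; (2/11) = -1 since 11 mod 8 = 3, so (2/11) = (-1)^1·(1/11); sign now +1
(1/11) = 1; final value = sign = +1

1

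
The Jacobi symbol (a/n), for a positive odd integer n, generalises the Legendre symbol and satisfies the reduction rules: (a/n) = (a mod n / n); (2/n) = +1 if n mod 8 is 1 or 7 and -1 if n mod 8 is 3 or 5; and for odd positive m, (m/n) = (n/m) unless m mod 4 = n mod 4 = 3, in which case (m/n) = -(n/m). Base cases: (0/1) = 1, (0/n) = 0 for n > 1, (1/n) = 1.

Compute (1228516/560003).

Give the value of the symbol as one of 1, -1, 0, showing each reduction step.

(1228516/560003) = (108510/560003)   [reduce mod 560003]
108510 = 2^1·54255; (2/560003) = -1 since 560003 mod 8 = 3, so (108510/560003) = (-1)^1·(54255/560003); sign now -1
reciprocity: (54255/560003) = -1·(560003/54255) since 54255 mod 4 = 3, 560003 mod 4 = 3; sign now +1
(560003/54255) = (17453/54255)   [reduce mod 54255]
reciprocity: (17453/54255) = +1·(54255/17453) since 17453 mod 4 = 1, 54255 mod 4 = 3; sign now +1
(54255/17453) = (1896/17453)   [reduce mod 17453]
1896 = 2^3·237; (2/17453) = -1 since 17453 mod 8 = 5, so (1896/17453) = (-1)^3·(237/17453); sign now -1
reciprocity: (237/17453) = +1·(17453/237) since 237 mod 4 = 1, 17453 mod 4 = 1; sign now -1
(17453/237) = (152/237)   [reduce mod 237]
152 = 2^3·19; (2/237) = -1 since 237 mod 8 = 5, so (152/237) = (-1)^3·(19/237); sign now +1
reciprocity: (19/237) = +1·(237/19) since 19 mod 4 = 3, 237 mod 4 = 1; sign now +1
(237/19) = (9/19)   [reduce mod 19]
reciprocity: (9/19) = +1·(19/9) since 9 mod 4 = 1, 19 mod 4 = 3; sign now +1
(19/9) = (1/9)   [reduce mod 9]
(1/9) = 1; final value = sign = +1

1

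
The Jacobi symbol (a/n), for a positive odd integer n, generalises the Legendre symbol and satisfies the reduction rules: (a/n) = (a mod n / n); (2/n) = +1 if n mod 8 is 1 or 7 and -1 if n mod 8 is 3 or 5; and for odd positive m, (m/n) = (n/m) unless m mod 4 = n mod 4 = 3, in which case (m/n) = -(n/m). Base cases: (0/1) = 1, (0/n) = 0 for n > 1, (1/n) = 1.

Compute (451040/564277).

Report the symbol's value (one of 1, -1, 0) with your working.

1

451040 = 2^5·14095; (2/564277) = -1 since 564277 mod 8 = 5, so (451040/564277) = (-1)^5·(14095/564277); sign now -1
reciprocity: (14095/564277) = +1·(564277/14095) since 14095 mod 4 = 3, 564277 mod 4 = 1; sign now -1
(564277/14095) = (477/14095)   [reduce mod 14095]
reciprocity: (477/14095) = +1·(14095/477) since 477 mod 4 = 1, 14095 mod 4 = 3; sign now -1
(14095/477) = (262/477)   [reduce mod 477]
262 = 2^1·131; (2/477) = -1 since 477 mod 8 = 5, so (262/477) = (-1)^1·(131/477); sign now +1
reciprocity: (131/477) = +1·(477/131) since 131 mod 4 = 3, 477 mod 4 = 1; sign now +1
(477/131) = (84/131)   [reduce mod 131]
84 = 2^2·21; (2/131) = -1 since 131 mod 8 = 3, so (84/131) = (-1)^2·(21/131); sign now +1
reciprocity: (21/131) = +1·(131/21) since 21 mod 4 = 1, 131 mod 4 = 3; sign now +1
(131/21) = (5/21)   [reduce mod 21]
reciprocity: (5/21) = +1·(21/5) since 5 mod 4 = 1, 21 mod 4 = 1; sign now +1
(21/5) = (1/5)   [reduce mod 5]
(1/5) = 1; final value = sign = +1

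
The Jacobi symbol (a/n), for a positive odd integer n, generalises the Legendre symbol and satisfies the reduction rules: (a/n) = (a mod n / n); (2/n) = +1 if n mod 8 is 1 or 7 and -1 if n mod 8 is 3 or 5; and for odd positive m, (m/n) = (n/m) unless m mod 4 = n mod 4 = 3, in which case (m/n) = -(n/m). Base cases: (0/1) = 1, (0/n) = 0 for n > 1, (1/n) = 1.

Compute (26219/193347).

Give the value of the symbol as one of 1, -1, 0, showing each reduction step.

1

flip (26219/193347) -> (193347/26219): both odd, 26219 mod 4 = 3, 193347 mod 4 = 3, so the flip contributes -1; sign now -1
(193347/26219): 193347 mod 26219 = 9814, so (193347/26219) = (9814/26219)
factor out 2^1: 9814 = 2^1·4907; with 26219 mod 8 = 3, (2/26219) = -1; sign now +1; continue with (4907/26219)
flip (4907/26219) -> (26219/4907): both odd, 4907 mod 4 = 3, 26219 mod 4 = 3, so the flip contributes -1; sign now -1
(26219/4907): 26219 mod 4907 = 1684, so (26219/4907) = (1684/4907)
factor out 2^2: 1684 = 2^2·421; with 4907 mod 8 = 3, (2/4907) = -1; sign now -1; continue with (421/4907)
flip (421/4907) -> (4907/421): both odd, 421 mod 4 = 1, 4907 mod 4 = 3, so the flip contributes +1; sign now -1
(4907/421): 4907 mod 421 = 276, so (4907/421) = (276/421)
factor out 2^2: 276 = 2^2·69; with 421 mod 8 = 5, (2/421) = -1; sign now -1; continue with (69/421)
flip (69/421) -> (421/69): both odd, 69 mod 4 = 1, 421 mod 4 = 1, so the flip contributes +1; sign now -1
(421/69): 421 mod 69 = 7, so (421/69) = (7/69)
flip (7/69) -> (69/7): both odd, 7 mod 4 = 3, 69 mod 4 = 1, so the flip contributes +1; sign now -1
(69/7): 69 mod 7 = 6, so (69/7) = (6/7)
factor out 2^1: 6 = 2^1·3; with 7 mod 8 = 7, (2/7) = +1; sign now -1; continue with (3/7)
flip (3/7) -> (7/3): both odd, 3 mod 4 = 3, 7 mod 4 = 3, so the flip contributes -1; sign now +1
(7/3): 7 mod 3 = 1, so (7/3) = (1/3)
reached (1/3) = 1, so the symbol is +1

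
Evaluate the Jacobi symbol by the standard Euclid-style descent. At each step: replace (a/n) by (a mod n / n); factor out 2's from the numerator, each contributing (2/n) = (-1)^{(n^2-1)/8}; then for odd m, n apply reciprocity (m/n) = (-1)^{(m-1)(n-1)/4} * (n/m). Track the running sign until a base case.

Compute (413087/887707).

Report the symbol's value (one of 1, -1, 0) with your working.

1

flip (413087/887707) -> (887707/413087): both odd, 413087 mod 4 = 3, 887707 mod 4 = 3, so the flip contributes -1; sign now -1
(887707/413087): 887707 mod 413087 = 61533, so (887707/413087) = (61533/413087)
flip (61533/413087) -> (413087/61533): both odd, 61533 mod 4 = 1, 413087 mod 4 = 3, so the flip contributes +1; sign now -1
(413087/61533): 413087 mod 61533 = 43889, so (413087/61533) = (43889/61533)
flip (43889/61533) -> (61533/43889): both odd, 43889 mod 4 = 1, 61533 mod 4 = 1, so the flip contributes +1; sign now -1
(61533/43889): 61533 mod 43889 = 17644, so (61533/43889) = (17644/43889)
factor out 2^2: 17644 = 2^2·4411; with 43889 mod 8 = 1, (2/43889) = +1; sign now -1; continue with (4411/43889)
flip (4411/43889) -> (43889/4411): both odd, 4411 mod 4 = 3, 43889 mod 4 = 1, so the flip contributes +1; sign now -1
(43889/4411): 43889 mod 4411 = 4190, so (43889/4411) = (4190/4411)
factor out 2^1: 4190 = 2^1·2095; with 4411 mod 8 = 3, (2/4411) = -1; sign now +1; continue with (2095/4411)
flip (2095/4411) -> (4411/2095): both odd, 2095 mod 4 = 3, 4411 mod 4 = 3, so the flip contributes -1; sign now -1
(4411/2095): 4411 mod 2095 = 221, so (4411/2095) = (221/2095)
flip (221/2095) -> (2095/221): both odd, 221 mod 4 = 1, 2095 mod 4 = 3, so the flip contributes +1; sign now -1
(2095/221): 2095 mod 221 = 106, so (2095/221) = (106/221)
factor out 2^1: 106 = 2^1·53; with 221 mod 8 = 5, (2/221) = -1; sign now +1; continue with (53/221)
flip (53/221) -> (221/53): both odd, 53 mod 4 = 1, 221 mod 4 = 1, so the flip contributes +1; sign now +1
(221/53): 221 mod 53 = 9, so (221/53) = (9/53)
flip (9/53) -> (53/9): both odd, 9 mod 4 = 1, 53 mod 4 = 1, so the flip contributes +1; sign now +1
(53/9): 53 mod 9 = 8, so (53/9) = (8/9)
factor out 2^3: 8 = 2^3·1; with 9 mod 8 = 1, (2/9) = +1; sign now +1; continue with (1/9)
reached (1/9) = 1, so the symbol is +1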